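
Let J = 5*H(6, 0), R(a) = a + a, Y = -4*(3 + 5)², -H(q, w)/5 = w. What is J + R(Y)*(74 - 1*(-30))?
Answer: -53248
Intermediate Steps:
H(q, w) = -5*w
Y = -256 (Y = -4*8² = -4*64 = -256)
R(a) = 2*a
J = 0 (J = 5*(-5*0) = 5*0 = 0)
J + R(Y)*(74 - 1*(-30)) = 0 + (2*(-256))*(74 - 1*(-30)) = 0 - 512*(74 + 30) = 0 - 512*104 = 0 - 53248 = -53248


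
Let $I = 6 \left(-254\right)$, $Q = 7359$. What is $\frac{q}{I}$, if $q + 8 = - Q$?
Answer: $\frac{7367}{1524} \approx 4.834$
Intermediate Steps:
$q = -7367$ ($q = -8 - 7359 = -7367$)
$I = -1524$
$\frac{q}{I} = - \frac{7367}{-1524} = \left(-7367\right) \left(- \frac{1}{1524}\right) = \frac{7367}{1524}$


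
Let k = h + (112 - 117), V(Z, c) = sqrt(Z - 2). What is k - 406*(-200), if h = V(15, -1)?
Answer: 81195 + sqrt(13) ≈ 81199.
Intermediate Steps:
V(Z, c) = sqrt(-2 + Z)
h = sqrt(13) (h = sqrt(-2 + 15) = sqrt(13) ≈ 3.6056)
k = -5 + sqrt(13) (k = sqrt(13) + (112 - 117) = sqrt(13) - 5 = -5 + sqrt(13) ≈ -1.3944)
k - 406*(-200) = (-5 + sqrt(13)) - 406*(-200) = (-5 + sqrt(13)) + 81200 = 81195 + sqrt(13)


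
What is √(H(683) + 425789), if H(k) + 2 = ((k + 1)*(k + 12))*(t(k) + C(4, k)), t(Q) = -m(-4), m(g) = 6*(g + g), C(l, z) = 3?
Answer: √24670167 ≈ 4966.9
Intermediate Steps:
m(g) = 12*g (m(g) = 6*(2*g) = 12*g)
t(Q) = 48 (t(Q) = -12*(-4) = -1*(-48) = 48)
H(k) = -2 + 51*(1 + k)*(12 + k) (H(k) = -2 + ((k + 1)*(k + 12))*(48 + 3) = -2 + ((1 + k)*(12 + k))*51 = -2 + 51*(1 + k)*(12 + k))
√(H(683) + 425789) = √((610 + 51*683² + 663*683) + 425789) = √((610 + 51*466489 + 452829) + 425789) = √((610 + 23790939 + 452829) + 425789) = √(24244378 + 425789) = √24670167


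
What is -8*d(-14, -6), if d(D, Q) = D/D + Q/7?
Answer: -8/7 ≈ -1.1429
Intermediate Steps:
d(D, Q) = 1 + Q/7 (d(D, Q) = 1 + Q*(⅐) = 1 + Q/7)
-8*d(-14, -6) = -8*(1 + (⅐)*(-6)) = -8*(1 - 6/7) = -8*⅐ = -8/7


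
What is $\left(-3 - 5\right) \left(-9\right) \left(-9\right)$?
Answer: $-648$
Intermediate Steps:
$\left(-3 - 5\right) \left(-9\right) \left(-9\right) = \left(-8\right) \left(-9\right) \left(-9\right) = 72 \left(-9\right) = -648$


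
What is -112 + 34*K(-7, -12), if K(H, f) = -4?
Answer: -248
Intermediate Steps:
-112 + 34*K(-7, -12) = -112 + 34*(-4) = -112 - 136 = -248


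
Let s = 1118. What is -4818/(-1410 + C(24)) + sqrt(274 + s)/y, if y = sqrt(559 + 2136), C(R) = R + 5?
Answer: 4818/1381 + 4*sqrt(4785)/385 ≈ 4.2075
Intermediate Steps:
C(R) = 5 + R
y = 7*sqrt(55) (y = sqrt(2695) = 7*sqrt(55) ≈ 51.913)
-4818/(-1410 + C(24)) + sqrt(274 + s)/y = -4818/(-1410 + (5 + 24)) + sqrt(274 + 1118)/((7*sqrt(55))) = -4818/(-1410 + 29) + sqrt(1392)*(sqrt(55)/385) = -4818/(-1381) + (4*sqrt(87))*(sqrt(55)/385) = -4818*(-1/1381) + 4*sqrt(4785)/385 = 4818/1381 + 4*sqrt(4785)/385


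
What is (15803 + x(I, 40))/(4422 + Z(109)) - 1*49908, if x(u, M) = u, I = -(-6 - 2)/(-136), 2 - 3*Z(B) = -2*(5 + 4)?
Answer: -5635757373/112931 ≈ -49904.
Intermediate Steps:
Z(B) = 20/3 (Z(B) = ⅔ - (-2)*(5 + 4)/3 = ⅔ - (-2)*9/3 = ⅔ - ⅓*(-18) = ⅔ + 6 = 20/3)
I = -1/17 (I = -1*(-8)*(-1/136) = 8*(-1/136) = -1/17 ≈ -0.058824)
(15803 + x(I, 40))/(4422 + Z(109)) - 1*49908 = (15803 - 1/17)/(4422 + 20/3) - 1*49908 = 268650/(17*(13286/3)) - 49908 = (268650/17)*(3/13286) - 49908 = 402975/112931 - 49908 = -5635757373/112931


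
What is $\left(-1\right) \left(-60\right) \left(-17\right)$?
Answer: $-1020$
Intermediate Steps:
$\left(-1\right) \left(-60\right) \left(-17\right) = 60 \left(-17\right) = -1020$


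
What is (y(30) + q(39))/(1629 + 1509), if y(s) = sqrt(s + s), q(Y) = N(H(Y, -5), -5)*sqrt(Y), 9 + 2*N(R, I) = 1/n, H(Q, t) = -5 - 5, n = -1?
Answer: -5*sqrt(39)/3138 + sqrt(15)/1569 ≈ -0.0074822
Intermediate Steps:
H(Q, t) = -10
N(R, I) = -5 (N(R, I) = -9/2 + (1/2)/(-1) = -9/2 + (1/2)*(-1) = -9/2 - 1/2 = -5)
q(Y) = -5*sqrt(Y)
y(s) = sqrt(2)*sqrt(s) (y(s) = sqrt(2*s) = sqrt(2)*sqrt(s))
(y(30) + q(39))/(1629 + 1509) = (sqrt(2)*sqrt(30) - 5*sqrt(39))/(1629 + 1509) = (2*sqrt(15) - 5*sqrt(39))/3138 = (-5*sqrt(39) + 2*sqrt(15))*(1/3138) = -5*sqrt(39)/3138 + sqrt(15)/1569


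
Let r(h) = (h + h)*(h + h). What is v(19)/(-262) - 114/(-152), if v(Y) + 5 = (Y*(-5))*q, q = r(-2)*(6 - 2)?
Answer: 12563/524 ≈ 23.975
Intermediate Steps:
r(h) = 4*h**2 (r(h) = (2*h)*(2*h) = 4*h**2)
q = 64 (q = (4*(-2)**2)*(6 - 2) = (4*4)*4 = 16*4 = 64)
v(Y) = -5 - 320*Y (v(Y) = -5 + (Y*(-5))*64 = -5 - 5*Y*64 = -5 - 320*Y)
v(19)/(-262) - 114/(-152) = (-5 - 320*19)/(-262) - 114/(-152) = (-5 - 6080)*(-1/262) - 114*(-1/152) = -6085*(-1/262) + 3/4 = 6085/262 + 3/4 = 12563/524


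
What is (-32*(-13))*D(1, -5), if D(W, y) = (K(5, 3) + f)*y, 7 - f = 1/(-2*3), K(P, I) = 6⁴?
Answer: -8131760/3 ≈ -2.7106e+6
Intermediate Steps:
K(P, I) = 1296
f = 43/6 (f = 7 - 1/((-2*3)) = 7 - 1/(-6) = 7 - 1*(-⅙) = 7 + ⅙ = 43/6 ≈ 7.1667)
D(W, y) = 7819*y/6 (D(W, y) = (1296 + 43/6)*y = 7819*y/6)
(-32*(-13))*D(1, -5) = (-32*(-13))*((7819/6)*(-5)) = 416*(-39095/6) = -8131760/3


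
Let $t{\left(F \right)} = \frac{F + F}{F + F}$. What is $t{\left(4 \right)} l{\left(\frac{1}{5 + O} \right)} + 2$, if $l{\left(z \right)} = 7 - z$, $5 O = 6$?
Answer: $\frac{274}{31} \approx 8.8387$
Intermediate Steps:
$O = \frac{6}{5}$ ($O = \frac{1}{5} \cdot 6 = \frac{6}{5} \approx 1.2$)
$t{\left(F \right)} = 1$ ($t{\left(F \right)} = \frac{2 F}{2 F} = 2 F \frac{1}{2 F} = 1$)
$t{\left(4 \right)} l{\left(\frac{1}{5 + O} \right)} + 2 = 1 \left(7 - \frac{1}{5 + \frac{6}{5}}\right) + 2 = 1 \left(7 - \frac{1}{\frac{31}{5}}\right) + 2 = 1 \left(7 - \frac{5}{31}\right) + 2 = 1 \cdot \frac{212}{31} + 2 = \frac{212}{31} + 2 = \frac{274}{31}$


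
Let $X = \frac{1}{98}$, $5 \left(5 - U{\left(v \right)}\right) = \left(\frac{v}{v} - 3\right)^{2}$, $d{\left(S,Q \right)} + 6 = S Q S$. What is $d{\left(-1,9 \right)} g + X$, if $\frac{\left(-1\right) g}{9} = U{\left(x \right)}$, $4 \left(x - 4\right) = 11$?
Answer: $- \frac{55561}{490} \approx -113.39$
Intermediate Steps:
$d{\left(S,Q \right)} = -6 + Q S^{2}$ ($d{\left(S,Q \right)} = -6 + S Q S = -6 + Q S S = -6 + Q S^{2}$)
$x = \frac{27}{4}$ ($x = 4 + \frac{1}{4} \cdot 11 = 4 + \frac{11}{4} = \frac{27}{4} \approx 6.75$)
$U{\left(v \right)} = \frac{21}{5}$ ($U{\left(v \right)} = 5 - \frac{\left(\frac{v}{v} - 3\right)^{2}}{5} = 5 - \frac{\left(1 - 3\right)^{2}}{5} = 5 - \frac{\left(-2\right)^{2}}{5} = 5 - \frac{4}{5} = \frac{21}{5}$)
$g = - \frac{189}{5}$ ($g = \left(-9\right) \frac{21}{5} = - \frac{189}{5} \approx -37.8$)
$X = \frac{1}{98} \approx 0.010204$
$d{\left(-1,9 \right)} g + X = \left(-6 + 9 \left(-1\right)^{2}\right) \left(- \frac{189}{5}\right) + \frac{1}{98} = \left(-6 + 9 \cdot 1\right) \left(- \frac{189}{5}\right) + \frac{1}{98} = \left(-6 + 9\right) \left(- \frac{189}{5}\right) + \frac{1}{98} = 3 \left(- \frac{189}{5}\right) + \frac{1}{98} = - \frac{567}{5} + \frac{1}{98} = - \frac{55561}{490}$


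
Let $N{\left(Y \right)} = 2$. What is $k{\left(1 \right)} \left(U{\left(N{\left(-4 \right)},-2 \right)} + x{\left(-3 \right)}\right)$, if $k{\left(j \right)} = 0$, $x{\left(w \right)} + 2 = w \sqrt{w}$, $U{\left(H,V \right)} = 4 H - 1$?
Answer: $0$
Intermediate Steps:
$U{\left(H,V \right)} = -1 + 4 H$
$x{\left(w \right)} = -2 + w^{\frac{3}{2}}$ ($x{\left(w \right)} = -2 + w \sqrt{w} = -2 + w^{\frac{3}{2}}$)
$k{\left(1 \right)} \left(U{\left(N{\left(-4 \right)},-2 \right)} + x{\left(-3 \right)}\right) = 0 \left(\left(-1 + 4 \cdot 2\right) - \left(2 - \left(-3\right)^{\frac{3}{2}}\right)\right) = 0 \left(\left(-1 + 8\right) - \left(2 + 3 i \sqrt{3}\right)\right) = 0 \left(7 - \left(2 + 3 i \sqrt{3}\right)\right) = 0 \left(5 - 3 i \sqrt{3}\right) = 0$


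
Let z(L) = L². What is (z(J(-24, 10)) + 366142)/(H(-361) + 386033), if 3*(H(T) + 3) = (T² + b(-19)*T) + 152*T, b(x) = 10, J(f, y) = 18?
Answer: 1099398/1229929 ≈ 0.89387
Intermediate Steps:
H(T) = -3 + 54*T + T²/3 (H(T) = -3 + ((T² + 10*T) + 152*T)/3 = -3 + (T² + 162*T)/3 = -3 + (54*T + T²/3) = -3 + 54*T + T²/3)
(z(J(-24, 10)) + 366142)/(H(-361) + 386033) = (18² + 366142)/((-3 + 54*(-361) + (⅓)*(-361)²) + 386033) = (324 + 366142)/((-3 - 19494 + (⅓)*130321) + 386033) = 366466/((-3 - 19494 + 130321/3) + 386033) = 366466/(71830/3 + 386033) = 366466/(1229929/3) = 366466*(3/1229929) = 1099398/1229929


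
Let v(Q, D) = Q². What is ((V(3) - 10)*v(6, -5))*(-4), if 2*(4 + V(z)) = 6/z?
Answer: 1872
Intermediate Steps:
V(z) = -4 + 3/z (V(z) = -4 + (6/z)/2 = -4 + 3/z)
((V(3) - 10)*v(6, -5))*(-4) = (((-4 + 3/3) - 10)*6²)*(-4) = (((-4 + 3*(⅓)) - 10)*36)*(-4) = (((-4 + 1) - 10)*36)*(-4) = ((-3 - 10)*36)*(-4) = -13*36*(-4) = -468*(-4) = 1872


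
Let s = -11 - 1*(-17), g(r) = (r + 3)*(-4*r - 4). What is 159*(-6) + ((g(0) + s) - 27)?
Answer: -987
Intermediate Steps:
g(r) = (-4 - 4*r)*(3 + r) (g(r) = (3 + r)*(-4 - 4*r) = (-4 - 4*r)*(3 + r))
s = 6 (s = -11 + 17 = 6)
159*(-6) + ((g(0) + s) - 27) = 159*(-6) + (((-12 - 16*0 - 4*0**2) + 6) - 27) = -954 + (((-12 + 0 - 4*0) + 6) - 27) = -954 + (((-12 + 0 + 0) + 6) - 27) = -954 + ((-12 + 6) - 27) = -954 + (-6 - 27) = -954 - 33 = -987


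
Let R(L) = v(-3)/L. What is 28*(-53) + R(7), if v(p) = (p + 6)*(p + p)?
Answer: -10406/7 ≈ -1486.6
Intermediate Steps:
v(p) = 2*p*(6 + p) (v(p) = (6 + p)*(2*p) = 2*p*(6 + p))
R(L) = -18/L (R(L) = (2*(-3)*(6 - 3))/L = (2*(-3)*3)/L = -18/L)
28*(-53) + R(7) = 28*(-53) - 18/7 = -1484 - 18*⅐ = -1484 - 18/7 = -10406/7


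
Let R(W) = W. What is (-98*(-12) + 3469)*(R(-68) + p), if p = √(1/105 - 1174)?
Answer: -315860 + 929*I*√12943245/21 ≈ -3.1586e+5 + 1.5915e+5*I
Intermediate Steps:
p = I*√12943245/105 (p = √(1/105 - 1174) = √(-123269/105) = I*√12943245/105 ≈ 34.264*I)
(-98*(-12) + 3469)*(R(-68) + p) = (-98*(-12) + 3469)*(-68 + I*√12943245/105) = (1176 + 3469)*(-68 + I*√12943245/105) = 4645*(-68 + I*√12943245/105) = -315860 + 929*I*√12943245/21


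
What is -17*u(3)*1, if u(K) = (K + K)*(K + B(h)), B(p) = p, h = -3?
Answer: 0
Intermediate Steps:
u(K) = 2*K*(-3 + K) (u(K) = (K + K)*(K - 3) = (2*K)*(-3 + K) = 2*K*(-3 + K))
-17*u(3)*1 = -34*3*(-3 + 3)*1 = -34*3*0*1 = -17*0*1 = 0*1 = 0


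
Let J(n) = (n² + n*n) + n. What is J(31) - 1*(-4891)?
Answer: 6844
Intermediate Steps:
J(n) = n + 2*n² (J(n) = (n² + n²) + n = 2*n² + n = n + 2*n²)
J(31) - 1*(-4891) = 31*(1 + 2*31) - 1*(-4891) = 31*(1 + 62) + 4891 = 31*63 + 4891 = 1953 + 4891 = 6844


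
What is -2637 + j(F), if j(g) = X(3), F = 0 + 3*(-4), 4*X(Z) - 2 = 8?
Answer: -5269/2 ≈ -2634.5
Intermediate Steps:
X(Z) = 5/2 (X(Z) = ½ + (¼)*8 = ½ + 2 = 5/2)
F = -12 (F = 0 - 12 = -12)
j(g) = 5/2
-2637 + j(F) = -2637 + 5/2 = -5269/2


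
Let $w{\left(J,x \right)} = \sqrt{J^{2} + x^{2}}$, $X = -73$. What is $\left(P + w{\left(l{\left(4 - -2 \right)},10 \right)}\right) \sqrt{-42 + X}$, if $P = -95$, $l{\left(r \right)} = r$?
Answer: $i \sqrt{115} \left(-95 + 2 \sqrt{34}\right) \approx - 893.7 i$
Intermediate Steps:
$\left(P + w{\left(l{\left(4 - -2 \right)},10 \right)}\right) \sqrt{-42 + X} = \left(-95 + \sqrt{\left(4 - -2\right)^{2} + 10^{2}}\right) \sqrt{-42 - 73} = \left(-95 + \sqrt{\left(4 + 2\right)^{2} + 100}\right) \sqrt{-115} = \left(-95 + \sqrt{6^{2} + 100}\right) i \sqrt{115} = \left(-95 + \sqrt{36 + 100}\right) i \sqrt{115} = \left(-95 + \sqrt{136}\right) i \sqrt{115} = \left(-95 + 2 \sqrt{34}\right) i \sqrt{115} = i \sqrt{115} \left(-95 + 2 \sqrt{34}\right)$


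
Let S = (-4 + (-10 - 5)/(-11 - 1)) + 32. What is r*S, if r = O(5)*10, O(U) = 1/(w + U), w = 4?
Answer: 65/2 ≈ 32.500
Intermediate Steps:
O(U) = 1/(4 + U)
S = 117/4 (S = (-4 - 15/(-12)) + 32 = (-4 - 15*(-1/12)) + 32 = (-4 + 5/4) + 32 = -11/4 + 32 = 117/4 ≈ 29.250)
r = 10/9 (r = 10/(4 + 5) = 10/9 ≈ 1.1111)
r*S = (10/9)*(117/4) = 65/2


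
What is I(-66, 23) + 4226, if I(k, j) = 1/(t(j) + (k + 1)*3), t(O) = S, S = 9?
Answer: 786035/186 ≈ 4226.0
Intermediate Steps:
t(O) = 9
I(k, j) = 1/(12 + 3*k) (I(k, j) = 1/(9 + (k + 1)*3) = 1/(9 + (1 + k)*3) = 1/(9 + (3 + 3*k)) = 1/(12 + 3*k))
I(-66, 23) + 4226 = 1/(3*(4 - 66)) + 4226 = (⅓)/(-62) + 4226 = (⅓)*(-1/62) + 4226 = -1/186 + 4226 = 786035/186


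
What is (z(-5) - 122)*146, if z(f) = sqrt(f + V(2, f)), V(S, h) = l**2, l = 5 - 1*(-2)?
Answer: -17812 + 292*sqrt(11) ≈ -16844.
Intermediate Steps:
l = 7 (l = 5 + 2 = 7)
V(S, h) = 49 (V(S, h) = 7**2 = 49)
z(f) = sqrt(49 + f) (z(f) = sqrt(f + 49) = sqrt(49 + f))
(z(-5) - 122)*146 = (sqrt(49 - 5) - 122)*146 = (sqrt(44) - 122)*146 = (2*sqrt(11) - 122)*146 = (-122 + 2*sqrt(11))*146 = -17812 + 292*sqrt(11)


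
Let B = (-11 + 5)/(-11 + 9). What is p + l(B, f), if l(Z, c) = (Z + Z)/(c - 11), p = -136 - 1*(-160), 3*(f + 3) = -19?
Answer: 1446/61 ≈ 23.705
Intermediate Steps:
f = -28/3 (f = -3 + (1/3)*(-19) = -3 - 19/3 = -28/3 ≈ -9.3333)
B = 3 (B = -6/(-2) = -6*(-1/2) = 3)
p = 24 (p = -136 + 160 = 24)
l(Z, c) = 2*Z/(-11 + c) (l(Z, c) = (2*Z)/(-11 + c) = 2*Z/(-11 + c))
p + l(B, f) = 24 + 2*3/(-11 - 28/3) = 24 + 2*3/(-61/3) = 24 + 2*3*(-3/61) = 24 - 18/61 = 1446/61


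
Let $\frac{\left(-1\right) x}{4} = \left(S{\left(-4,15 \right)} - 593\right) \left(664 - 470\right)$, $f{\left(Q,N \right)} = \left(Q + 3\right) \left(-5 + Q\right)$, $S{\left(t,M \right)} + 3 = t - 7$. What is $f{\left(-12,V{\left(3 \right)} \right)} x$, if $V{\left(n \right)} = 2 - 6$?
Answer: $72067896$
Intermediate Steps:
$V{\left(n \right)} = -4$ ($V{\left(n \right)} = 2 - 6 = -4$)
$S{\left(t,M \right)} = -10 + t$ ($S{\left(t,M \right)} = -3 + \left(t - 7\right) = -3 + \left(-7 + t\right) = -10 + t$)
$f{\left(Q,N \right)} = \left(-5 + Q\right) \left(3 + Q\right)$ ($f{\left(Q,N \right)} = \left(3 + Q\right) \left(-5 + Q\right) = \left(-5 + Q\right) \left(3 + Q\right)$)
$x = 471032$ ($x = - 4 \left(\left(-10 - 4\right) - 593\right) \left(664 - 470\right) = - 4 \left(-14 - 593\right) 194 = - 4 \left(\left(-607\right) 194\right) = \left(-4\right) \left(-117758\right) = 471032$)
$f{\left(-12,V{\left(3 \right)} \right)} x = \left(-15 + \left(-12\right)^{2} - -24\right) 471032 = \left(-15 + 144 + 24\right) 471032 = 153 \cdot 471032 = 72067896$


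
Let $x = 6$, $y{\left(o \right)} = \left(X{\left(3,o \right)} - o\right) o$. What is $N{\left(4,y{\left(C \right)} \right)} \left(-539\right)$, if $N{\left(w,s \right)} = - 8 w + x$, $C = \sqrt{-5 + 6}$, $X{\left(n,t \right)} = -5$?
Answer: $14014$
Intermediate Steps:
$C = 1$ ($C = \sqrt{1} = 1$)
$y{\left(o \right)} = o \left(-5 - o\right)$ ($y{\left(o \right)} = \left(-5 - o\right) o = o \left(-5 - o\right)$)
$N{\left(w,s \right)} = 6 - 8 w$ ($N{\left(w,s \right)} = - 8 w + 6 = 6 - 8 w$)
$N{\left(4,y{\left(C \right)} \right)} \left(-539\right) = \left(6 - 32\right) \left(-539\right) = \left(-26\right) \left(-539\right) = 14014$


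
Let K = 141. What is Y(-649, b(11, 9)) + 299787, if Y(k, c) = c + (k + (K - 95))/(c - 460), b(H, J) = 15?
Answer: 133412493/445 ≈ 2.9980e+5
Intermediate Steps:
Y(k, c) = c + (46 + k)/(-460 + c) (Y(k, c) = c + (k + (141 - 95))/(c - 460) = c + (k + 46)/(-460 + c) = c + (46 + k)/(-460 + c))
Y(-649, b(11, 9)) + 299787 = (46 - 649 + 15² - 460*15)/(-460 + 15) + 299787 = (46 - 649 + 225 - 6900)/(-445) + 299787 = -1/445*(-7278) + 299787 = 7278/445 + 299787 = 133412493/445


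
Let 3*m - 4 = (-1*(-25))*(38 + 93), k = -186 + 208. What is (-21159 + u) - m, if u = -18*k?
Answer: -22648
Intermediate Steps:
k = 22
u = -396 (u = -18*22 = -396)
m = 1093 (m = 4/3 + ((-1*(-25))*(38 + 93))/3 = 4/3 + (25*131)/3 = 4/3 + (1/3)*3275 = 4/3 + 3275/3 = 1093)
(-21159 + u) - m = (-21159 - 396) - 1*1093 = -21555 - 1093 = -22648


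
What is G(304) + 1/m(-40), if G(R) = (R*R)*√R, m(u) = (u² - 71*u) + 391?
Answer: 1/4831 + 369664*√19 ≈ 1.6113e+6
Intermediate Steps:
m(u) = 391 + u² - 71*u
G(R) = R^(5/2) (G(R) = R²*√R = R^(5/2))
G(304) + 1/m(-40) = 304^(5/2) + 1/(391 + (-40)² - 71*(-40)) = 369664*√19 + 1/(391 + 1600 + 2840) = 369664*√19 + 1/4831 = 1/4831 + 369664*√19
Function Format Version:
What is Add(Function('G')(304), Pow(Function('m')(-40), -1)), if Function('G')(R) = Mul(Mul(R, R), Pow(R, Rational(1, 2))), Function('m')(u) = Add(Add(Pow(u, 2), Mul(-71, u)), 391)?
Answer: Add(Rational(1, 4831), Mul(369664, Pow(19, Rational(1, 2)))) ≈ 1.6113e+6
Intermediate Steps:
Function('m')(u) = Add(391, Pow(u, 2), Mul(-71, u))
Function('G')(R) = Pow(R, Rational(5, 2)) (Function('G')(R) = Mul(Pow(R, 2), Pow(R, Rational(1, 2))) = Pow(R, Rational(5, 2)))
Add(Function('G')(304), Pow(Function('m')(-40), -1)) = Add(Pow(304, Rational(5, 2)), Pow(Add(391, Pow(-40, 2), Mul(-71, -40)), -1)) = Add(Mul(369664, Pow(19, Rational(1, 2))), Pow(Add(391, 1600, 2840), -1)) = Add(Mul(369664, Pow(19, Rational(1, 2))), Pow(4831, -1)) = Add(Mul(369664, Pow(19, Rational(1, 2))), Rational(1, 4831)) = Add(Rational(1, 4831), Mul(369664, Pow(19, Rational(1, 2))))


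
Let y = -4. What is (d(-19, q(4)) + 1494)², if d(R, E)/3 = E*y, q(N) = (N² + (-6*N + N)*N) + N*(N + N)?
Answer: 3526884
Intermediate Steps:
q(N) = -2*N² (q(N) = (N² + (-5*N)*N) + N*(2*N) = (N² - 5*N²) + 2*N² = -4*N² + 2*N² = -2*N²)
d(R, E) = -12*E (d(R, E) = 3*(E*(-4)) = 3*(-4*E) = -12*E)
(d(-19, q(4)) + 1494)² = (-(-24)*4² + 1494)² = (-(-24)*16 + 1494)² = (-12*(-32) + 1494)² = (384 + 1494)² = 1878² = 3526884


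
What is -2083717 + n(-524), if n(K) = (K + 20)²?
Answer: -1829701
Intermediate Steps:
n(K) = (20 + K)²
-2083717 + n(-524) = -2083717 + (20 - 524)² = -2083717 + (-504)² = -2083717 + 254016 = -1829701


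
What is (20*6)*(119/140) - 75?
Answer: 27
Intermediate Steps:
(20*6)*(119/140) - 75 = 120*(119*(1/140)) - 75 = 120*(17/20) - 75 = 102 - 75 = 27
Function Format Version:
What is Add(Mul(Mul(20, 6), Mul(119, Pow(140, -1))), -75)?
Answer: 27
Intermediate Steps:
Add(Mul(Mul(20, 6), Mul(119, Pow(140, -1))), -75) = Add(Mul(120, Mul(119, Rational(1, 140))), -75) = Add(Mul(120, Rational(17, 20)), -75) = Add(102, -75) = 27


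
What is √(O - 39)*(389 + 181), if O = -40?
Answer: 570*I*√79 ≈ 5066.3*I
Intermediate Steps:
√(O - 39)*(389 + 181) = √(-40 - 39)*(389 + 181) = √(-79)*570 = (I*√79)*570 = 570*I*√79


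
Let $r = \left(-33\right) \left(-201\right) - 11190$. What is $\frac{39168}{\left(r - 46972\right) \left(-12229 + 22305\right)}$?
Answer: $- \frac{9792}{129801551} \approx -7.5438 \cdot 10^{-5}$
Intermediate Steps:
$r = -4557$ ($r = 6633 - 11190 = -4557$)
$\frac{39168}{\left(r - 46972\right) \left(-12229 + 22305\right)} = \frac{39168}{\left(-4557 - 46972\right) \left(-12229 + 22305\right)} = \frac{39168}{\left(-51529\right) 10076} = \frac{39168}{-519206204} = 39168 \left(- \frac{1}{519206204}\right) = - \frac{9792}{129801551}$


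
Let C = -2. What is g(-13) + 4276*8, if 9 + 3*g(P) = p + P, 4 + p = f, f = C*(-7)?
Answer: 34204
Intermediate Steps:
f = 14 (f = -2*(-7) = 14)
p = 10 (p = -4 + 14 = 10)
g(P) = ⅓ + P/3 (g(P) = -3 + (10 + P)/3 = -3 + (10/3 + P/3) = ⅓ + P/3)
g(-13) + 4276*8 = (⅓ + (⅓)*(-13)) + 4276*8 = (⅓ - 13/3) + 34208 = -4 + 34208 = 34204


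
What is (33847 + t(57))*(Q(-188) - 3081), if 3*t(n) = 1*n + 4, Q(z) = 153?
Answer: -99163552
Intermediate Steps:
t(n) = 4/3 + n/3 (t(n) = (1*n + 4)/3 = (n + 4)/3 = (4 + n)/3 = 4/3 + n/3)
(33847 + t(57))*(Q(-188) - 3081) = (33847 + (4/3 + (⅓)*57))*(153 - 3081) = (33847 + (4/3 + 19))*(-2928) = (33847 + 61/3)*(-2928) = (101602/3)*(-2928) = -99163552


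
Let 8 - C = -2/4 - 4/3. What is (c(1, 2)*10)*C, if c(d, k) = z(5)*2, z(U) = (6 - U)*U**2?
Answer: 14750/3 ≈ 4916.7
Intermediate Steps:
z(U) = U**2*(6 - U)
c(d, k) = 50 (c(d, k) = (5**2*(6 - 1*5))*2 = (25*(6 - 5))*2 = (25*1)*2 = 25*2 = 50)
C = 59/6 (C = 8 - (-2/4 - 4/3) = 8 - (-2*1/4 - 4*1/3) = 8 - (-1/2 - 4/3) = 8 - 1*(-11/6) = 8 + 11/6 = 59/6 ≈ 9.8333)
(c(1, 2)*10)*C = (50*10)*(59/6) = 500*(59/6) = 14750/3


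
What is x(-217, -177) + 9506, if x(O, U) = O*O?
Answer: 56595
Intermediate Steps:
x(O, U) = O²
x(-217, -177) + 9506 = (-217)² + 9506 = 47089 + 9506 = 56595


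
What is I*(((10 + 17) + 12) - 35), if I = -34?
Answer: -136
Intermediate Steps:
I*(((10 + 17) + 12) - 35) = -34*(((10 + 17) + 12) - 35) = -34*((27 + 12) - 35) = -34*(39 - 35) = -34*4 = -136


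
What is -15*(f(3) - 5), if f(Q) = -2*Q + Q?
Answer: 120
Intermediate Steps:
f(Q) = -Q
-15*(f(3) - 5) = -15*(-1*3 - 5) = -15*(-3 - 5) = -15*(-8) = 120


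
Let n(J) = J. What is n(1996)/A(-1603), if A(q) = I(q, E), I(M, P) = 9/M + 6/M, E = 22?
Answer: -3199588/15 ≈ -2.1331e+5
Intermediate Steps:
I(M, P) = 15/M
A(q) = 15/q
n(1996)/A(-1603) = 1996/((15/(-1603))) = 1996/((15*(-1/1603))) = 1996/(-15/1603) = 1996*(-1603/15) = -3199588/15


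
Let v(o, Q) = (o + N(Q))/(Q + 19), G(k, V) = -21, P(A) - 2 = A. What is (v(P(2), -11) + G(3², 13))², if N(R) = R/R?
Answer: 26569/64 ≈ 415.14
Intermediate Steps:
P(A) = 2 + A
N(R) = 1
v(o, Q) = (1 + o)/(19 + Q) (v(o, Q) = (o + 1)/(Q + 19) = (1 + o)/(19 + Q))
(v(P(2), -11) + G(3², 13))² = ((1 + (2 + 2))/(19 - 11) - 21)² = ((1 + 4)/8 - 21)² = ((⅛)*5 - 21)² = (5/8 - 21)² = (-163/8)² = 26569/64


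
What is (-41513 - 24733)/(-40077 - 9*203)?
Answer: 11041/6984 ≈ 1.5809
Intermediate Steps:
(-41513 - 24733)/(-40077 - 9*203) = -66246/(-40077 - 1827) = -66246/(-41904) = -66246*(-1/41904) = 11041/6984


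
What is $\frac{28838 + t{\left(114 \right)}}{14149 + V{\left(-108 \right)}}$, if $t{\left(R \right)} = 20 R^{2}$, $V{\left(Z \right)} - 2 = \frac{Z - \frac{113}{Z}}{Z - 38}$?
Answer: $\frac{4553136144}{223144519} \approx 20.404$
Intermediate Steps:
$V{\left(Z \right)} = 2 + \frac{Z - \frac{113}{Z}}{-38 + Z}$ ($V{\left(Z \right)} = 2 + \frac{Z - \frac{113}{Z}}{Z - 38} = 2 + \frac{Z - \frac{113}{Z}}{-38 + Z}$)
$\frac{28838 + t{\left(114 \right)}}{14149 + V{\left(-108 \right)}} = \frac{28838 + 20 \cdot 114^{2}}{14149 + \frac{-113 - -8208 + 3 \left(-108\right)^{2}}{\left(-108\right) \left(-38 - 108\right)}} = \frac{28838 + 20 \cdot 12996}{14149 - \frac{-113 + 8208 + 3 \cdot 11664}{108 \left(-146\right)}} = \frac{28838 + 259920}{14149 - - \frac{-113 + 8208 + 34992}{15768}} = \frac{288758}{14149 - \left(- \frac{1}{15768}\right) 43087} = \frac{288758}{14149 + \frac{43087}{15768}} = \frac{288758}{\frac{223144519}{15768}} = 288758 \cdot \frac{15768}{223144519} = \frac{4553136144}{223144519}$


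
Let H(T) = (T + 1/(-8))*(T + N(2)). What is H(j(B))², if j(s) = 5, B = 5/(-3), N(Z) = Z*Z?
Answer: 123201/64 ≈ 1925.0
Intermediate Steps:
N(Z) = Z²
B = -5/3 (B = 5*(-⅓) = -5/3 ≈ -1.6667)
H(T) = (4 + T)*(-⅛ + T) (H(T) = (T + 1/(-8))*(T + 2²) = (T - ⅛)*(T + 4) = (-⅛ + T)*(4 + T) = (4 + T)*(-⅛ + T))
H(j(B))² = (-½ + 5² + (31/8)*5)² = (-½ + 25 + 155/8)² = (351/8)² = 123201/64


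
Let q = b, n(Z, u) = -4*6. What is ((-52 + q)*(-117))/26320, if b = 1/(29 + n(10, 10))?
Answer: 4329/18800 ≈ 0.23027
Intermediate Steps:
n(Z, u) = -24
b = ⅕ (b = 1/(29 - 24) = 1/5 = ⅕ ≈ 0.20000)
q = ⅕ ≈ 0.20000
((-52 + q)*(-117))/26320 = ((-52 + ⅕)*(-117))/26320 = -259/5*(-117)*(1/26320) = (30303/5)*(1/26320) = 4329/18800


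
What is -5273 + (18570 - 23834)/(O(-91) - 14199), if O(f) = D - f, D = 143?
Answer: -10518883/1995 ≈ -5272.6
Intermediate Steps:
O(f) = 143 - f
-5273 + (18570 - 23834)/(O(-91) - 14199) = -5273 + (18570 - 23834)/((143 - 1*(-91)) - 14199) = -5273 - 5264/((143 + 91) - 14199) = -5273 - 5264/(234 - 14199) = -5273 - 5264/(-13965) = -5273 - 5264*(-1/13965) = -5273 + 752/1995 = -10518883/1995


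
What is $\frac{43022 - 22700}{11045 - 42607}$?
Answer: $- \frac{10161}{15781} \approx -0.64388$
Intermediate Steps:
$\frac{43022 - 22700}{11045 - 42607} = \frac{20322}{-31562} = 20322 \left(- \frac{1}{31562}\right) = - \frac{10161}{15781}$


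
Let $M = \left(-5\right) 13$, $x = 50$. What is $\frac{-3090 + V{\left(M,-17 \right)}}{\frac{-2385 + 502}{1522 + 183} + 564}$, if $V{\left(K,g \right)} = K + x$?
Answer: $- \frac{5294025}{959737} \approx -5.5161$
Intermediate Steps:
$M = -65$
$V{\left(K,g \right)} = 50 + K$ ($V{\left(K,g \right)} = K + 50 = 50 + K$)
$\frac{-3090 + V{\left(M,-17 \right)}}{\frac{-2385 + 502}{1522 + 183} + 564} = \frac{-3090 + \left(50 - 65\right)}{\frac{-2385 + 502}{1522 + 183} + 564} = \frac{-3090 - 15}{- \frac{1883}{1705} + 564} = - \frac{3105}{\left(-1883\right) \frac{1}{1705} + 564} = - \frac{3105}{- \frac{1883}{1705} + 564} = - \frac{3105}{\frac{959737}{1705}} = \left(-3105\right) \frac{1705}{959737} = - \frac{5294025}{959737}$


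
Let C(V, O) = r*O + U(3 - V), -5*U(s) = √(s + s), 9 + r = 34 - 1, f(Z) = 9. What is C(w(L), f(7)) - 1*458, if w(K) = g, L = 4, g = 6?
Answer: -242 - I*√6/5 ≈ -242.0 - 0.4899*I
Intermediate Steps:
r = 24 (r = -9 + (34 - 1) = -9 + 33 = 24)
U(s) = -√2*√s/5 (U(s) = -√(s + s)/5 = -√2*√s/5)
w(K) = 6
C(V, O) = 24*O - √2*√(3 - V)/5
C(w(L), f(7)) - 1*458 = (24*9 - √(6 - 2*6)/5) - 1*458 = (216 - √(6 - 12)/5) - 458 = (216 - I*√6/5) - 458 = -242 - I*√6/5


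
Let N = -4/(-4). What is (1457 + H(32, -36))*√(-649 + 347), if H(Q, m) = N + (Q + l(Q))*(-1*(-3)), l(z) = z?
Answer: 1650*I*√302 ≈ 28674.0*I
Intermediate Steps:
N = 1 (N = -4*(-¼) = 1)
H(Q, m) = 1 + 6*Q (H(Q, m) = 1 + (Q + Q)*(-1*(-3)) = 1 + (2*Q)*3 = 1 + 6*Q)
(1457 + H(32, -36))*√(-649 + 347) = (1457 + (1 + 6*32))*√(-649 + 347) = (1457 + (1 + 192))*√(-302) = (1457 + 193)*(I*√302) = 1650*(I*√302) = 1650*I*√302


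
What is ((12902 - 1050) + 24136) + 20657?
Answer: 56645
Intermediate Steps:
((12902 - 1050) + 24136) + 20657 = (11852 + 24136) + 20657 = 35988 + 20657 = 56645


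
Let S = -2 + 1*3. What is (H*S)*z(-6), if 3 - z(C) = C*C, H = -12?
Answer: 396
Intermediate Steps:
z(C) = 3 - C² (z(C) = 3 - C*C = 3 - C²)
S = 1 (S = -2 + 3 = 1)
(H*S)*z(-6) = (-12*1)*(3 - 1*(-6)²) = -12*(3 - 1*36) = -12*(3 - 36) = -12*(-33) = 396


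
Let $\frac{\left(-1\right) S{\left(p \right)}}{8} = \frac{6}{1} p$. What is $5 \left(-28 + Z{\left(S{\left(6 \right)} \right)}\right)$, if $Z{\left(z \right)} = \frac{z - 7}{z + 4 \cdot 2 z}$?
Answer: $- \frac{361405}{2592} \approx -139.43$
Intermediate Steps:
$S{\left(p \right)} = - 48 p$ ($S{\left(p \right)} = - 8 \cdot \frac{6}{1} p = - 8 \cdot 6 \cdot 1 p = - 8 \cdot 6 p = - 48 p$)
$Z{\left(z \right)} = \frac{-7 + z}{9 z}$ ($Z{\left(z \right)} = \frac{-7 + z}{z + 8 z} = \frac{-7 + z}{9 z}$)
$5 \left(-28 + Z{\left(S{\left(6 \right)} \right)}\right) = 5 \left(-28 + \frac{-7 - 288}{9 \left(\left(-48\right) 6\right)}\right) = 5 \left(-28 + \frac{-7 - 288}{9 \left(-288\right)}\right) = 5 \left(-28 + \frac{1}{9} \left(- \frac{1}{288}\right) \left(-295\right)\right) = 5 \left(-28 + \frac{295}{2592}\right) = 5 \left(- \frac{72281}{2592}\right) = - \frac{361405}{2592}$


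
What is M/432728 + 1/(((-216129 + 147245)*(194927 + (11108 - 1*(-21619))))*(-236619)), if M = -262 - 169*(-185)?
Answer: 7189968634354937705/100354828474893777372 ≈ 0.071645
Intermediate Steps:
M = 31003 (M = -262 + 31265 = 31003)
M/432728 + 1/(((-216129 + 147245)*(194927 + (11108 - 1*(-21619))))*(-236619)) = 31003/432728 + 1/(((-216129 + 147245)*(194927 + (11108 - 1*(-21619))))*(-236619)) = 31003*(1/432728) - 1/236619/(-68884*(194927 + (11108 + 21619))) = 31003/432728 - 1/236619/(-68884*(194927 + 32727)) = 31003/432728 - 1/236619/(-68884*227654) = 31003/432728 - 1/236619/(-15681718136) = 31003/432728 - 1/15681718136*(-1/236619) = 31003/432728 + 1/3710592463622184 = 7189968634354937705/100354828474893777372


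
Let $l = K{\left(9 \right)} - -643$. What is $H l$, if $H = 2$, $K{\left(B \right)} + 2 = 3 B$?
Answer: $1336$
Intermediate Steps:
$K{\left(B \right)} = -2 + 3 B$
$l = 668$ ($l = \left(-2 + 3 \cdot 9\right) - -643 = \left(-2 + 27\right) + 643 = 25 + 643 = 668$)
$H l = 2 \cdot 668 = 1336$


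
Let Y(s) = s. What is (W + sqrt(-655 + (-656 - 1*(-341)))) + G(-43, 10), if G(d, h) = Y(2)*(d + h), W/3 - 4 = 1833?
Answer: 5445 + I*sqrt(970) ≈ 5445.0 + 31.145*I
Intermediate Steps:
W = 5511 (W = 12 + 3*1833 = 12 + 5499 = 5511)
G(d, h) = 2*d + 2*h (G(d, h) = 2*(d + h) = 2*d + 2*h)
(W + sqrt(-655 + (-656 - 1*(-341)))) + G(-43, 10) = (5511 + sqrt(-655 + (-656 - 1*(-341)))) + (2*(-43) + 2*10) = (5511 + sqrt(-655 + (-656 + 341))) + (-86 + 20) = (5511 + sqrt(-655 - 315)) - 66 = (5511 + sqrt(-970)) - 66 = (5511 + I*sqrt(970)) - 66 = 5445 + I*sqrt(970)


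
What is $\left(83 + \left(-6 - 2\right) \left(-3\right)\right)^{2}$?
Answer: $11449$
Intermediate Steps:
$\left(83 + \left(-6 - 2\right) \left(-3\right)\right)^{2} = \left(83 - -24\right)^{2} = \left(83 + 24\right)^{2} = 107^{2} = 11449$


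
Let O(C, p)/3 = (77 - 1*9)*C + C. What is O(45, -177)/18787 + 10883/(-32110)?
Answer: 94645729/603250570 ≈ 0.15689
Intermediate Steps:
O(C, p) = 207*C (O(C, p) = 3*((77 - 1*9)*C + C) = 3*((77 - 9)*C + C) = 3*(68*C + C) = 3*(69*C) = 207*C)
O(45, -177)/18787 + 10883/(-32110) = (207*45)/18787 + 10883/(-32110) = 9315*(1/18787) + 10883*(-1/32110) = 9315/18787 - 10883/32110 = 94645729/603250570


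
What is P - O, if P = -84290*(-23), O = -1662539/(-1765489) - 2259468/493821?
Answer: 187800509014030507/96870615941 ≈ 1.9387e+6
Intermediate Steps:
O = -352007692037/96870615941 (O = -1662539*(-1/1765489) - 2259468*1/493821 = 1662539/1765489 - 251052/54869 = -352007692037/96870615941 ≈ -3.6338)
P = 1938670
P - O = 1938670 - 1*(-352007692037/96870615941) = 1938670 + 352007692037/96870615941 = 187800509014030507/96870615941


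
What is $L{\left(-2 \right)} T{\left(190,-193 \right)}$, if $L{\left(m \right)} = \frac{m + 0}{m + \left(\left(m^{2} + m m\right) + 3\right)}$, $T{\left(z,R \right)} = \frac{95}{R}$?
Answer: $\frac{190}{1737} \approx 0.10938$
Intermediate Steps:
$L{\left(m \right)} = \frac{m}{3 + m + 2 m^{2}}$ ($L{\left(m \right)} = \frac{m}{m + \left(\left(m^{2} + m^{2}\right) + 3\right)} = \frac{m}{m + \left(2 m^{2} + 3\right)} = \frac{m}{m + \left(3 + 2 m^{2}\right)} = \frac{m}{3 + m + 2 m^{2}}$)
$L{\left(-2 \right)} T{\left(190,-193 \right)} = - \frac{2}{3 - 2 + 2 \left(-2\right)^{2}} \frac{95}{-193} = - \frac{2}{3 - 2 + 2 \cdot 4} \cdot 95 \left(- \frac{1}{193}\right) = - \frac{2}{3 - 2 + 8} \left(- \frac{95}{193}\right) = - \frac{2}{9} \left(- \frac{95}{193}\right) = \left(-2\right) \frac{1}{9} \left(- \frac{95}{193}\right) = \left(- \frac{2}{9}\right) \left(- \frac{95}{193}\right) = \frac{190}{1737}$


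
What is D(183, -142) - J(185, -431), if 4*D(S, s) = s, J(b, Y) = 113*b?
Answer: -41881/2 ≈ -20941.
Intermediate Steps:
D(S, s) = s/4
D(183, -142) - J(185, -431) = (1/4)*(-142) - 113*185 = -71/2 - 1*20905 = -71/2 - 20905 = -41881/2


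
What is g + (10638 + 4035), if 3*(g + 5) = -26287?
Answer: 17717/3 ≈ 5905.7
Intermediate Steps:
g = -26302/3 (g = -5 + (⅓)*(-26287) = -5 - 26287/3 = -26302/3 ≈ -8767.3)
g + (10638 + 4035) = -26302/3 + (10638 + 4035) = -26302/3 + 14673 = 17717/3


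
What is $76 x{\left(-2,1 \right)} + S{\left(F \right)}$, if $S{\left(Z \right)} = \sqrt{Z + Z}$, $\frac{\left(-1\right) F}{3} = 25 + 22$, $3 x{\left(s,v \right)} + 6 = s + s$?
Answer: $- \frac{760}{3} + i \sqrt{282} \approx -253.33 + 16.793 i$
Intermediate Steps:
$x{\left(s,v \right)} = -2 + \frac{2 s}{3}$ ($x{\left(s,v \right)} = -2 + \frac{s + s}{3} = -2 + \frac{2 s}{3}$)
$F = -141$ ($F = - 3 \left(25 + 22\right) = \left(-3\right) 47 = -141$)
$S{\left(Z \right)} = \sqrt{2} \sqrt{Z}$ ($S{\left(Z \right)} = \sqrt{2 Z} = \sqrt{2} \sqrt{Z}$)
$76 x{\left(-2,1 \right)} + S{\left(F \right)} = 76 \left(-2 + \frac{2}{3} \left(-2\right)\right) + \sqrt{2} \sqrt{-141} = 76 \left(-2 - \frac{4}{3}\right) + \sqrt{2} i \sqrt{141} = 76 \left(- \frac{10}{3}\right) + i \sqrt{282} = - \frac{760}{3} + i \sqrt{282}$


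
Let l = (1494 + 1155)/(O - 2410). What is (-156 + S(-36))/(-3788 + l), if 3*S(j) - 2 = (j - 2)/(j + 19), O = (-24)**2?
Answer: 4819752/118147297 ≈ 0.040794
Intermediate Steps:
O = 576
l = -2649/1834 (l = (1494 + 1155)/(576 - 2410) = 2649/(-1834) = 2649*(-1/1834) = -2649/1834 ≈ -1.4444)
S(j) = 2/3 + (-2 + j)/(3*(19 + j)) (S(j) = 2/3 + ((j - 2)/(j + 19))/3 = 2/3 + ((-2 + j)/(19 + j))/3 = 2/3 + (-2 + j)/(3*(19 + j)))
(-156 + S(-36))/(-3788 + l) = (-156 + (12 - 36)/(19 - 36))/(-3788 - 2649/1834) = (-156 - 24/(-17))/(-6949841/1834) = (-156 - 1/17*(-24))*(-1834/6949841) = (-156 + 24/17)*(-1834/6949841) = -2628/17*(-1834/6949841) = 4819752/118147297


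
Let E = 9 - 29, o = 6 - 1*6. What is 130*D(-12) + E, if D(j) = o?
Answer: -20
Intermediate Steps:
o = 0 (o = 6 - 6 = 0)
D(j) = 0
E = -20
130*D(-12) + E = 130*0 - 20 = 0 - 20 = -20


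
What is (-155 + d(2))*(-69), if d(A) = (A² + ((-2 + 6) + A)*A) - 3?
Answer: 9798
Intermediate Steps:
d(A) = -3 + A² + A*(4 + A) (d(A) = (A² + (4 + A)*A) - 3 = (A² + A*(4 + A)) - 3 = -3 + A² + A*(4 + A))
(-155 + d(2))*(-69) = (-155 + (-3 + 2*2² + 4*2))*(-69) = (-155 + (-3 + 2*4 + 8))*(-69) = (-155 + (-3 + 8 + 8))*(-69) = (-155 + 13)*(-69) = -142*(-69) = 9798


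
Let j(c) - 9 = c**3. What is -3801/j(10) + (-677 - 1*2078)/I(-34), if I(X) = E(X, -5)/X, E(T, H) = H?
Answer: -18906407/1009 ≈ -18738.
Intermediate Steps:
j(c) = 9 + c**3
I(X) = -5/X
-3801/j(10) + (-677 - 1*2078)/I(-34) = -3801/(9 + 10**3) + (-677 - 1*2078)/((-5/(-34))) = -3801/(9 + 1000) + (-677 - 2078)/((-5*(-1/34))) = -3801/1009 - 2755/5/34 = -3801*1/1009 - 2755*34/5 = -3801/1009 - 18734 = -18906407/1009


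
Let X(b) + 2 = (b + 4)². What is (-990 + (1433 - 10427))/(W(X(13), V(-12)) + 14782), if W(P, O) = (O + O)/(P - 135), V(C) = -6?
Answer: -379392/561713 ≈ -0.67542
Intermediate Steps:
X(b) = -2 + (4 + b)² (X(b) = -2 + (b + 4)² = -2 + (4 + b)²)
W(P, O) = 2*O/(-135 + P) (W(P, O) = (2*O)/(-135 + P) = 2*O/(-135 + P))
(-990 + (1433 - 10427))/(W(X(13), V(-12)) + 14782) = (-990 + (1433 - 10427))/(2*(-6)/(-135 + (-2 + (4 + 13)²)) + 14782) = (-990 - 8994)/(2*(-6)/(-135 + (-2 + 17²)) + 14782) = -9984/(2*(-6)/(-135 + (-2 + 289)) + 14782) = -9984/(2*(-6)/(-135 + 287) + 14782) = -9984/(2*(-6)/152 + 14782) = -9984/(2*(-6)*(1/152) + 14782) = -9984/(-3/38 + 14782) = -9984/561713/38 = -9984*38/561713 = -379392/561713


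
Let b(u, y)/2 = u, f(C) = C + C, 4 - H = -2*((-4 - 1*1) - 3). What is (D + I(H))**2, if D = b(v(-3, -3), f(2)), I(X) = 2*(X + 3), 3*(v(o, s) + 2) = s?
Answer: 576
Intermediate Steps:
v(o, s) = -2 + s/3
H = -12 (H = 4 - (-2)*((-4 - 1*1) - 3) = 4 - (-2)*((-4 - 1) - 3) = 4 - (-2)*(-5 - 3) = 4 - (-2)*(-8) = 4 - 1*16 = 4 - 16 = -12)
I(X) = 6 + 2*X (I(X) = 2*(3 + X) = 6 + 2*X)
f(C) = 2*C
b(u, y) = 2*u
D = -6 (D = 2*(-2 + (1/3)*(-3)) = 2*(-2 - 1) = 2*(-3) = -6)
(D + I(H))**2 = (-6 + (6 + 2*(-12)))**2 = (-6 + (6 - 24))**2 = (-6 - 18)**2 = (-24)**2 = 576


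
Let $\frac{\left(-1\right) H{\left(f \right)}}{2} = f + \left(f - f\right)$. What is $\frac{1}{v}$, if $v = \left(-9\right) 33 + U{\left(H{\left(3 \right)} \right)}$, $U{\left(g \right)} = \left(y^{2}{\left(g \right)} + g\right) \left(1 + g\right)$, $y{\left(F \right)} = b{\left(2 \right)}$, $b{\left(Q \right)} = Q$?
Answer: $- \frac{1}{287} \approx -0.0034843$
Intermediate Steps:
$y{\left(F \right)} = 2$
$H{\left(f \right)} = - 2 f$ ($H{\left(f \right)} = - 2 \left(f + \left(f - f\right)\right) = - 2 \left(f + 0\right) = - 2 f$)
$U{\left(g \right)} = \left(1 + g\right) \left(4 + g\right)$ ($U{\left(g \right)} = \left(2^{2} + g\right) \left(1 + g\right) = \left(4 + g\right) \left(1 + g\right) = \left(1 + g\right) \left(4 + g\right)$)
$v = -287$ ($v = \left(-9\right) 33 + \left(4 + \left(\left(-2\right) 3\right)^{2} + 5 \left(\left(-2\right) 3\right)\right) = -297 + \left(4 + \left(-6\right)^{2} + 5 \left(-6\right)\right) = -297 + \left(4 + 36 - 30\right) = -297 + 10 = -287$)
$\frac{1}{v} = \frac{1}{-287} = - \frac{1}{287}$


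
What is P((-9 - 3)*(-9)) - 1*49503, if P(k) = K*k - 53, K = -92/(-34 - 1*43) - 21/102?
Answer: -64728998/1309 ≈ -49449.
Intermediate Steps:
K = 2589/2618 (K = -92/(-34 - 43) - 21*1/102 = -92/(-77) - 7/34 = -92*(-1/77) - 7/34 = 92/77 - 7/34 = 2589/2618 ≈ 0.98892)
P(k) = -53 + 2589*k/2618 (P(k) = 2589*k/2618 - 53 = -53 + 2589*k/2618)
P((-9 - 3)*(-9)) - 1*49503 = (-53 + 2589*((-9 - 3)*(-9))/2618) - 1*49503 = (-53 + 2589*(-12*(-9))/2618) - 49503 = (-53 + (2589/2618)*108) - 49503 = (-53 + 139806/1309) - 49503 = 70429/1309 - 49503 = -64728998/1309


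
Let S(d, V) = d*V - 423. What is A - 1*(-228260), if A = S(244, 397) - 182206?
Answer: 142499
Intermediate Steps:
S(d, V) = -423 + V*d (S(d, V) = V*d - 423 = -423 + V*d)
A = -85761 (A = (-423 + 397*244) - 182206 = (-423 + 96868) - 182206 = 96445 - 182206 = -85761)
A - 1*(-228260) = -85761 - 1*(-228260) = -85761 + 228260 = 142499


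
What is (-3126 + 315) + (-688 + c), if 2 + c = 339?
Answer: -3162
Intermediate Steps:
c = 337 (c = -2 + 339 = 337)
(-3126 + 315) + (-688 + c) = (-3126 + 315) + (-688 + 337) = -2811 - 351 = -3162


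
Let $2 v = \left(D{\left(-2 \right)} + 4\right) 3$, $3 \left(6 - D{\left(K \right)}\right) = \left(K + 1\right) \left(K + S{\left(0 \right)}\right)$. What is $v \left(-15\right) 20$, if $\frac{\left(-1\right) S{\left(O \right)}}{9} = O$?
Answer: $-4200$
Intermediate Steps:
$S{\left(O \right)} = - 9 O$
$D{\left(K \right)} = 6 - \frac{K \left(1 + K\right)}{3}$ ($D{\left(K \right)} = 6 - \frac{\left(K + 1\right) \left(K - 0\right)}{3} = 6 - \frac{\left(1 + K\right) \left(K + 0\right)}{3} = 6 - \frac{\left(1 + K\right) K}{3} = 6 - \frac{K \left(1 + K\right)}{3}$)
$v = 14$ ($v = \frac{\left(\left(6 - - \frac{2}{3} - \frac{\left(-2\right)^{2}}{3}\right) + 4\right) 3}{2} = \frac{\left(\left(6 + \frac{2}{3} - \frac{4}{3}\right) + 4\right) 3}{2} = \frac{\left(\frac{16}{3} + 4\right) 3}{2} = \frac{\frac{28}{3} \cdot 3}{2} = \frac{1}{2} \cdot 28 = 14$)
$v \left(-15\right) 20 = 14 \left(-15\right) 20 = \left(-210\right) 20 = -4200$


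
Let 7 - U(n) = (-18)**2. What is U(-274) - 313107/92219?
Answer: -29546530/92219 ≈ -320.40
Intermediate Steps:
U(n) = -317 (U(n) = 7 - 1*(-18)**2 = 7 - 1*324 = 7 - 324 = -317)
U(-274) - 313107/92219 = -317 - 313107/92219 = -29546530/92219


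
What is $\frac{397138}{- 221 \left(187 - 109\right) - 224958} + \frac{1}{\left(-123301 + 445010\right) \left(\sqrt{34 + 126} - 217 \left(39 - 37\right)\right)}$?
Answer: $- \frac{166975423400709}{101830546231201} - \frac{\sqrt{10}}{15136086741} \approx -1.6397$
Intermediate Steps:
$\frac{397138}{- 221 \left(187 - 109\right) - 224958} + \frac{1}{\left(-123301 + 445010\right) \left(\sqrt{34 + 126} - 217 \left(39 - 37\right)\right)} = \frac{397138}{\left(-221\right) 78 - 224958} + \frac{1}{321709 \left(\sqrt{160} - 217 \left(39 - 37\right)\right)} = \frac{397138}{-17238 - 224958} + \frac{1}{321709 \left(4 \sqrt{10} - 434\right)} = \frac{397138}{-242196} + \frac{1}{321709 \left(4 \sqrt{10} - 434\right)} = 397138 \left(- \frac{1}{242196}\right) + \frac{1}{321709 \left(-434 + 4 \sqrt{10}\right)} = - \frac{198569}{121098} + \frac{1}{321709 \left(-434 + 4 \sqrt{10}\right)}$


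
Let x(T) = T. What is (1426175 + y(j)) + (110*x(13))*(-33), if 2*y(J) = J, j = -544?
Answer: 1378713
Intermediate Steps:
y(J) = J/2
(1426175 + y(j)) + (110*x(13))*(-33) = (1426175 + (1/2)*(-544)) + (110*13)*(-33) = (1426175 - 272) + 1430*(-33) = 1425903 - 47190 = 1378713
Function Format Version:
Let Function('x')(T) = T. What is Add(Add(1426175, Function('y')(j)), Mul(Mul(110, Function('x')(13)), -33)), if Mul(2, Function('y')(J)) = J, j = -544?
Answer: 1378713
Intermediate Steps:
Function('y')(J) = Mul(Rational(1, 2), J)
Add(Add(1426175, Function('y')(j)), Mul(Mul(110, Function('x')(13)), -33)) = Add(Add(1426175, Mul(Rational(1, 2), -544)), Mul(Mul(110, 13), -33)) = Add(Add(1426175, -272), Mul(1430, -33)) = Add(1425903, -47190) = 1378713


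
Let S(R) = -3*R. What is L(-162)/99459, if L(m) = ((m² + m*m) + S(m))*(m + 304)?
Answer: 835812/11051 ≈ 75.632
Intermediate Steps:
L(m) = (304 + m)*(-3*m + 2*m²) (L(m) = ((m² + m*m) - 3*m)*(m + 304) = ((m² + m²) - 3*m)*(304 + m) = (2*m² - 3*m)*(304 + m) = (-3*m + 2*m²)*(304 + m) = (304 + m)*(-3*m + 2*m²))
L(-162)/99459 = -162*(-912 + 2*(-162)² + 605*(-162))/99459 = -162*(-912 + 2*26244 - 98010)*(1/99459) = -162*(-912 + 52488 - 98010)*(1/99459) = -162*(-46434)*(1/99459) = 7522308*(1/99459) = 835812/11051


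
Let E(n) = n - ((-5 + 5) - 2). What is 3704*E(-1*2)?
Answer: 0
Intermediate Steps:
E(n) = 2 + n (E(n) = n - (0 - 2) = n - 1*(-2) = n + 2 = 2 + n)
3704*E(-1*2) = 3704*(2 - 1*2) = 3704*(2 - 2) = 3704*0 = 0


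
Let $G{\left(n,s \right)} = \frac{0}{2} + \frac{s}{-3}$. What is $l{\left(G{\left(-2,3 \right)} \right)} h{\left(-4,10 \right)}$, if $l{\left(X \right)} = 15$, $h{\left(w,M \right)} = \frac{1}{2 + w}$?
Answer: $- \frac{15}{2} \approx -7.5$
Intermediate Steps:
$G{\left(n,s \right)} = - \frac{s}{3}$ ($G{\left(n,s \right)} = 0 \cdot \frac{1}{2} + s \left(- \frac{1}{3}\right) = 0 - \frac{s}{3} = - \frac{s}{3}$)
$l{\left(G{\left(-2,3 \right)} \right)} h{\left(-4,10 \right)} = \frac{15}{2 - 4} = \frac{15}{-2} = 15 \left(- \frac{1}{2}\right) = - \frac{15}{2}$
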